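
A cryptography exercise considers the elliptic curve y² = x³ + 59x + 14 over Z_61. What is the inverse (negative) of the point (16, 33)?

(16, 28)

-(16, 33) = (16, -33 mod 61) = (16, 28).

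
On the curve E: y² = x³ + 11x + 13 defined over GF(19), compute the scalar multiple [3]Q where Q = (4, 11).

Repeated addition: build up to 3Q.
2Q: tangent at (4, 11): λ = (3·4² + 11)/(2·11) ≡ 2/3. 3⁻¹ ≡ 13 (mod 19), so λ ≡ 2·13 ≡ 7.
  x = λ² - 4 - 4 = 49 - 8 ≡ 3; y = λ·(4 - 3) - 11 ≡ 15. → (3, 15)
3Q: (3, 15) + (4, 11). λ = (11 - 15)/(4 - 3) ≡ 15/1 mod 19. 1⁻¹ ≡ 1 (mod 19), so λ ≡ 15.
  x = λ² - 3 - 4 = 225 - 7 ≡ 9; y = λ·(3 - 9) - 15 ≡ 9. → (9, 9)

(9, 9)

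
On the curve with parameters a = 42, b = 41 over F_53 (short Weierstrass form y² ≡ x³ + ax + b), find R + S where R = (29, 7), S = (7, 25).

(33, 30)

(29, 7) + (7, 25). λ = (25 - 7)/(7 - 29) ≡ 18/31 mod 53. 31⁻¹ ≡ 12 (mod 53) since 31·12 = 372 ≡ 1, so λ ≡ 4.
  x = λ² - 29 - 7 = 16 - 36 ≡ 33; y = λ·(29 - 33) - 7 ≡ 30. → (33, 30)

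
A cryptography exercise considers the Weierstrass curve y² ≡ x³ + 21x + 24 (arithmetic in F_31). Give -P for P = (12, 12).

(12, 19)

-(12, 12) = (12, -12 mod 31) = (12, 19).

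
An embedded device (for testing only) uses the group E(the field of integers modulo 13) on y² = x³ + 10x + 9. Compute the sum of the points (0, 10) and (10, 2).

(0, 3)

(0, 10) + (10, 2). λ = (2 - 10)/(10 - 0) ≡ 5/10 mod 13. 10⁻¹ ≡ 4 (mod 13) since 10·4 = 40 ≡ 1, so λ ≡ 7.
  x = λ² - 0 - 10 = 49 - 10 ≡ 0; y = λ·(0 - 0) - 10 ≡ 3. → (0, 3)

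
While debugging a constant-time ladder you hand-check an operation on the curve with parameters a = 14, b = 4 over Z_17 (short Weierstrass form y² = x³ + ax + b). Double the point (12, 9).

tangent at (12, 9): λ = (3·12² + 14)/(2·9) ≡ 4/1. 1⁻¹ ≡ 1 (mod 17), so λ ≡ 4·1 ≡ 4.
  x = λ² - 12 - 12 = 16 - 24 ≡ 9; y = λ·(12 - 9) - 9 ≡ 3. → (9, 3)

(9, 3)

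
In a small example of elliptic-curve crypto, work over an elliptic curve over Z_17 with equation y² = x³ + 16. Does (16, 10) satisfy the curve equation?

y² = 10² ≡ 15; x³ + 0x + 16 = 4112 ≡ 15 (mod 17). 15 = 15.

yes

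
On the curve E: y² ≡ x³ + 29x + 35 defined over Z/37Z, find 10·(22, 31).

Write P = (22, 31).
Repeated addition: build up to 10P.
2P: tangent at (22, 31): λ = (3·22² + 29)/(2·31) ≡ 1/25. 25⁻¹ ≡ 3 (mod 37), so λ ≡ 1·3 ≡ 3.
  x = λ² - 22 - 22 = 9 - 44 ≡ 2; y = λ·(22 - 2) - 31 ≡ 29. → (2, 29)
3P: (2, 29) + (22, 31). λ = (31 - 29)/(22 - 2) ≡ 2/20 mod 37. 20⁻¹ ≡ 13 (mod 37), so λ ≡ 26.
  x = λ² - 2 - 22 = 676 - 24 ≡ 23; y = λ·(2 - 23) - 29 ≡ 17. → (23, 17)
4P: (23, 17) + (22, 31). λ = (31 - 17)/(22 - 23) ≡ 14/36 mod 37. 36⁻¹ ≡ 36 (mod 37), so λ ≡ 23.
  x = λ² - 23 - 22 = 529 - 45 ≡ 3; y = λ·(23 - 3) - 17 ≡ 36. → (3, 36)
5P: (3, 36) + (22, 31). λ = (31 - 36)/(22 - 3) ≡ 32/19 mod 37. 19⁻¹ ≡ 2 (mod 37) since 19·2 = 38 ≡ 1, so λ ≡ 27.
  x = λ² - 3 - 22 = 729 - 25 ≡ 1; y = λ·(3 - 1) - 36 ≡ 18. → (1, 18)
6P: (1, 18) + (22, 31). λ = (31 - 18)/(22 - 1) ≡ 13/21 mod 37. 21⁻¹ ≡ 30 (mod 37), so λ ≡ 20.
  x = λ² - 1 - 22 = 400 - 23 ≡ 7; y = λ·(1 - 7) - 18 ≡ 10. → (7, 10)
7P: (7, 10) + (22, 31). λ = (31 - 10)/(22 - 7) ≡ 21/15 mod 37. 15⁻¹ ≡ 5 (mod 37) since 15·5 = 75 ≡ 1, so λ ≡ 31.
  x = λ² - 7 - 22 = 961 - 29 ≡ 7; y = λ·(7 - 7) - 10 ≡ 27. → (7, 27)
8P: (7, 27) + (22, 31). λ = (31 - 27)/(22 - 7) ≡ 4/15 mod 37. 15⁻¹ ≡ 5 (mod 37), so λ ≡ 20.
  x = λ² - 7 - 22 = 400 - 29 ≡ 1; y = λ·(7 - 1) - 27 ≡ 19. → (1, 19)
9P: (1, 19) + (22, 31). λ = (31 - 19)/(22 - 1) ≡ 12/21 mod 37. 21⁻¹ ≡ 30 (mod 37), so λ ≡ 27.
  x = λ² - 1 - 22 = 729 - 23 ≡ 3; y = λ·(1 - 3) - 19 ≡ 1. → (3, 1)
10P: (3, 1) + (22, 31). λ = (31 - 1)/(22 - 3) ≡ 30/19 mod 37. 19⁻¹ ≡ 2 (mod 37), so λ ≡ 23.
  x = λ² - 3 - 22 = 529 - 25 ≡ 23; y = λ·(3 - 23) - 1 ≡ 20. → (23, 20)

(23, 20)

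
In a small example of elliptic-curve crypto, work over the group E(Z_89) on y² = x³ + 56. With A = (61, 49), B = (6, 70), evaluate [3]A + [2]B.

First 3A:
Repeated addition: build up to 3A.
2A: tangent at (61, 49): λ = (3·61² + 0)/(2·49) ≡ 38/9. 9⁻¹ ≡ 10 (mod 89) since 9·10 = 90 ≡ 1, so λ ≡ 38·10 ≡ 24.
  x = λ² - 61 - 61 = 576 - 122 ≡ 9; y = λ·(61 - 9) - 49 ≡ 42. → (9, 42)
3A: (9, 42) + (61, 49). λ = (49 - 42)/(61 - 9) ≡ 7/52 mod 89. 52⁻¹ ≡ 12 (mod 89) since 52·12 = 624 ≡ 1, so λ ≡ 84.
  x = λ² - 9 - 61 = 7056 - 70 ≡ 44; y = λ·(9 - 44) - 42 ≡ 44. → (44, 44)
3A = (44, 44).
Next 2B:
Repeated addition: build up to 2B.
2B: tangent at (6, 70): λ = (3·6² + 0)/(2·70) ≡ 19/51. 51⁻¹ ≡ 7 (mod 89), so λ ≡ 19·7 ≡ 44.
  x = λ² - 6 - 6 = 1936 - 12 ≡ 55; y = λ·(6 - 55) - 70 ≡ 88. → (55, 88)
2B = (55, 88).
Finally 3A + 2B:
(44, 44) + (55, 88). λ = (88 - 44)/(55 - 44) ≡ 44/11 mod 89. 11⁻¹ ≡ 81 (mod 89), so λ ≡ 4.
  x = λ² - 44 - 55 = 16 - 99 ≡ 6; y = λ·(44 - 6) - 44 ≡ 19. → (6, 19)

(6, 19)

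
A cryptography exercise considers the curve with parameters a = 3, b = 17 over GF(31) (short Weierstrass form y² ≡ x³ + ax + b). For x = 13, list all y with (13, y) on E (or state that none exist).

none

x³ + 3x + 17 = 2253 ≡ 21 (mod 31).
21 is a non-residue mod 31; no y exists.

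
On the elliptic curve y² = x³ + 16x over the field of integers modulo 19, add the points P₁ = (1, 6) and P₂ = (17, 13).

(17, 6)

(1, 6) + (17, 13). λ = (13 - 6)/(17 - 1) ≡ 7/16 mod 19. 16⁻¹ ≡ 6 (mod 19), so λ ≡ 4.
  x = λ² - 1 - 17 = 16 - 18 ≡ 17; y = λ·(1 - 17) - 6 ≡ 6. → (17, 6)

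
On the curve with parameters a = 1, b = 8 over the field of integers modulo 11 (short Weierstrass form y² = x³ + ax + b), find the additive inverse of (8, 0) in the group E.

(8, 0)

-(8, 0) = (8, -0 mod 11) = (8, 0).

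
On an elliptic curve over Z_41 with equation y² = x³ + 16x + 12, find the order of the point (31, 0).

2

2P: (31, 0) + (31, 0): same x and y₁ ≡ -y₂, so the sum is the point at infinity.
2P = the point at infinity, so the order is 2.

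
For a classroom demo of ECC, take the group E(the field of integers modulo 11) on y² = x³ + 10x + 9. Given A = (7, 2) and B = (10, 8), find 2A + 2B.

First 2A:
Repeated addition: build up to 2A.
2A: tangent at (7, 2): λ = (3·7² + 10)/(2·2) ≡ 3/4. 4⁻¹ ≡ 3 (mod 11) since 4·3 = 12 ≡ 1, so λ ≡ 3·3 ≡ 9.
  x = λ² - 7 - 7 = 81 - 14 ≡ 1; y = λ·(7 - 1) - 2 ≡ 8. → (1, 8)
2A = (1, 8).
Next 2B:
Repeated addition: build up to 2B.
2B: tangent at (10, 8): λ = (3·10² + 10)/(2·8) ≡ 2/5. 5⁻¹ ≡ 9 (mod 11) since 5·9 = 45 ≡ 1, so λ ≡ 2·9 ≡ 7.
  x = λ² - 10 - 10 = 49 - 20 ≡ 7; y = λ·(10 - 7) - 8 ≡ 2. → (7, 2)
2B = (7, 2).
Finally 2A + 2B:
(1, 8) + (7, 2). λ = (2 - 8)/(7 - 1) ≡ 5/6 mod 11. 6⁻¹ ≡ 2 (mod 11) since 6·2 = 12 ≡ 1, so λ ≡ 10.
  x = λ² - 1 - 7 = 100 - 8 ≡ 4; y = λ·(1 - 4) - 8 ≡ 6. → (4, 6)

(4, 6)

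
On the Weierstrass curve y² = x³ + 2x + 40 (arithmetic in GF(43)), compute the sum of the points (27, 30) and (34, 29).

(18, 24)

(27, 30) + (34, 29). λ = (29 - 30)/(34 - 27) ≡ 42/7 mod 43. 7⁻¹ ≡ 37 (mod 43), so λ ≡ 6.
  x = λ² - 27 - 34 = 36 - 61 ≡ 18; y = λ·(27 - 18) - 30 ≡ 24. → (18, 24)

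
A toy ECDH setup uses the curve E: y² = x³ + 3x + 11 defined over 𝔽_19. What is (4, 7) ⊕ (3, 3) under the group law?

(9, 11)

(4, 7) + (3, 3). λ = (3 - 7)/(3 - 4) ≡ 15/18 mod 19. 18⁻¹ ≡ 18 (mod 19) since 18·18 = 324 ≡ 1, so λ ≡ 4.
  x = λ² - 4 - 3 = 16 - 7 ≡ 9; y = λ·(4 - 9) - 7 ≡ 11. → (9, 11)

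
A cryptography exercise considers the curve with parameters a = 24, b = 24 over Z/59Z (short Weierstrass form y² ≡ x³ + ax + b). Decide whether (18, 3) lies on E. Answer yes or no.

no

y² = 3² ≡ 9; x³ + 24x + 24 = 6288 ≡ 34 (mod 59). 9 ≠ 34.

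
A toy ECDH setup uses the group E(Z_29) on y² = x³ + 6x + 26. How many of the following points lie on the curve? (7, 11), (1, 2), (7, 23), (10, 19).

3

(7, 11): 11² ≡ 5, rhs ≡ 5 → on.
(1, 2): 2² ≡ 4, rhs ≡ 4 → on.
(7, 23): 23² ≡ 7, rhs ≡ 5 → off.
(10, 19): 19² ≡ 13, rhs ≡ 13 → on.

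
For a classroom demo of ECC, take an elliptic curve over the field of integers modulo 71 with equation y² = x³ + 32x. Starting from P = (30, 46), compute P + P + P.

(24, 45)

Repeated addition: build up to 3P.
2P: tangent at (30, 46): λ = (3·30² + 32)/(2·46) ≡ 34/21. 21⁻¹ ≡ 44 (mod 71) since 21·44 = 924 ≡ 1, so λ ≡ 34·44 ≡ 5.
  x = λ² - 30 - 30 = 25 - 60 ≡ 36; y = λ·(30 - 36) - 46 ≡ 66. → (36, 66)
3P: (36, 66) + (30, 46). λ = (46 - 66)/(30 - 36) ≡ 51/65 mod 71. 65⁻¹ ≡ 59 (mod 71) since 65·59 = 3835 ≡ 1, so λ ≡ 27.
  x = λ² - 36 - 30 = 729 - 66 ≡ 24; y = λ·(36 - 24) - 66 ≡ 45. → (24, 45)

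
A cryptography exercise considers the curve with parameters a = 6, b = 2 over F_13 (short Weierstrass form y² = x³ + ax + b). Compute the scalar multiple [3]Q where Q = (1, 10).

(2, 3)

Repeated addition: build up to 3Q.
2Q: tangent at (1, 10): λ = (3·1² + 6)/(2·10) ≡ 9/7. 7⁻¹ ≡ 2 (mod 13) since 7·2 = 14 ≡ 1, so λ ≡ 9·2 ≡ 5.
  x = λ² - 1 - 1 = 25 - 2 ≡ 10; y = λ·(1 - 10) - 10 ≡ 10. → (10, 10)
3Q: (10, 10) + (1, 10). λ = (10 - 10)/(1 - 10) ≡ 0/4 mod 13. 4⁻¹ ≡ 10 (mod 13), so λ ≡ 0.
  x = λ² - 10 - 1 = 0 - 11 ≡ 2; y = λ·(10 - 2) - 10 ≡ 3. → (2, 3)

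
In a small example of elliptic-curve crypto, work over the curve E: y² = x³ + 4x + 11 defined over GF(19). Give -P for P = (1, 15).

(1, 4)

-(1, 15) = (1, -15 mod 19) = (1, 4).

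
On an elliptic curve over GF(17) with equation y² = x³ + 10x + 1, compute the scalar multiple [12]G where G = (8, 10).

Repeated addition: build up to 12G.
2G: tangent at (8, 10): λ = (3·8² + 10)/(2·10) ≡ 15/3. 3⁻¹ ≡ 6 (mod 17) since 3·6 = 18 ≡ 1, so λ ≡ 15·6 ≡ 5.
  x = λ² - 8 - 8 = 25 - 16 ≡ 9; y = λ·(8 - 9) - 10 ≡ 2. → (9, 2)
3G: (9, 2) + (8, 10). λ = (10 - 2)/(8 - 9) ≡ 8/16 mod 17. 16⁻¹ ≡ 16 (mod 17), so λ ≡ 9.
  x = λ² - 9 - 8 = 81 - 17 ≡ 13; y = λ·(9 - 13) - 2 ≡ 13. → (13, 13)
4G: (13, 13) + (8, 10). λ = (10 - 13)/(8 - 13) ≡ 14/12 mod 17. 12⁻¹ ≡ 10 (mod 17), so λ ≡ 4.
  x = λ² - 13 - 8 = 16 - 21 ≡ 12; y = λ·(13 - 12) - 13 ≡ 8. → (12, 8)
5G: (12, 8) + (8, 10). λ = (10 - 8)/(8 - 12) ≡ 2/13 mod 17. 13⁻¹ ≡ 4 (mod 17) since 13·4 = 52 ≡ 1, so λ ≡ 8.
  x = λ² - 12 - 8 = 64 - 20 ≡ 10; y = λ·(12 - 10) - 8 ≡ 8. → (10, 8)
6G: (10, 8) + (8, 10). λ = (10 - 8)/(8 - 10) ≡ 2/15 mod 17. 15⁻¹ ≡ 8 (mod 17), so λ ≡ 16.
  x = λ² - 10 - 8 = 256 - 18 ≡ 0; y = λ·(10 - 0) - 8 ≡ 16. → (0, 16)
7G: (0, 16) + (8, 10). λ = (10 - 16)/(8 - 0) ≡ 11/8 mod 17. 8⁻¹ ≡ 15 (mod 17) since 8·15 = 120 ≡ 1, so λ ≡ 12.
  x = λ² - 0 - 8 = 144 - 8 ≡ 0; y = λ·(0 - 0) - 16 ≡ 1. → (0, 1)
8G: (0, 1) + (8, 10). λ = (10 - 1)/(8 - 0) ≡ 9/8 mod 17. 8⁻¹ ≡ 15 (mod 17), so λ ≡ 16.
  x = λ² - 0 - 8 = 256 - 8 ≡ 10; y = λ·(0 - 10) - 1 ≡ 9. → (10, 9)
9G: (10, 9) + (8, 10). λ = (10 - 9)/(8 - 10) ≡ 1/15 mod 17. 15⁻¹ ≡ 8 (mod 17), so λ ≡ 8.
  x = λ² - 10 - 8 = 64 - 18 ≡ 12; y = λ·(10 - 12) - 9 ≡ 9. → (12, 9)
10G: (12, 9) + (8, 10). λ = (10 - 9)/(8 - 12) ≡ 1/13 mod 17. 13⁻¹ ≡ 4 (mod 17), so λ ≡ 4.
  x = λ² - 12 - 8 = 16 - 20 ≡ 13; y = λ·(12 - 13) - 9 ≡ 4. → (13, 4)
11G: (13, 4) + (8, 10). λ = (10 - 4)/(8 - 13) ≡ 6/12 mod 17. 12⁻¹ ≡ 10 (mod 17), so λ ≡ 9.
  x = λ² - 13 - 8 = 81 - 21 ≡ 9; y = λ·(13 - 9) - 4 ≡ 15. → (9, 15)
12G: (9, 15) + (8, 10). λ = (10 - 15)/(8 - 9) ≡ 12/16 mod 17. 16⁻¹ ≡ 16 (mod 17) since 16·16 = 256 ≡ 1, so λ ≡ 5.
  x = λ² - 9 - 8 = 25 - 17 ≡ 8; y = λ·(9 - 8) - 15 ≡ 7. → (8, 7)

(8, 7)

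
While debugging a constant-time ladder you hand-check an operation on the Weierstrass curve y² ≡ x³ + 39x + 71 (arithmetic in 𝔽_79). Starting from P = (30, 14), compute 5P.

Double-and-add on 5 = (101)₂. Start with P = (30, 14) for the leading 1-bit.
double: tangent at (30, 14): λ = (3·30² + 39)/(2·14) ≡ 53/28. 28⁻¹ ≡ 48 (mod 79) since 28·48 = 1344 ≡ 1, so λ ≡ 53·48 ≡ 16.
  x = λ² - 30 - 30 = 256 - 60 ≡ 38; y = λ·(30 - 38) - 14 ≡ 16. → (38, 16)
double: tangent at (38, 16): λ = (3·38² + 39)/(2·16) ≡ 26/32. 32⁻¹ ≡ 42 (mod 79), so λ ≡ 26·42 ≡ 65.
  x = λ² - 38 - 38 = 4225 - 76 ≡ 41; y = λ·(38 - 41) - 16 ≡ 26. → (41, 26)
add P: (41, 26) + (30, 14). λ = (14 - 26)/(30 - 41) ≡ 67/68 mod 79. 68⁻¹ ≡ 43 (mod 79) since 68·43 = 2924 ≡ 1, so λ ≡ 37.
  x = λ² - 41 - 30 = 1369 - 71 ≡ 34; y = λ·(41 - 34) - 26 ≡ 75. → (34, 75)

(34, 75)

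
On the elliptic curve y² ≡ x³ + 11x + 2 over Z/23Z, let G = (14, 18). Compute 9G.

Repeated addition: build up to 9G.
2G: tangent at (14, 18): λ = (3·14² + 11)/(2·18) ≡ 1/13. 13⁻¹ ≡ 16 (mod 23) since 13·16 = 208 ≡ 1, so λ ≡ 1·16 ≡ 16.
  x = λ² - 14 - 14 = 256 - 28 ≡ 21; y = λ·(14 - 21) - 18 ≡ 8. → (21, 8)
3G: (21, 8) + (14, 18). λ = (18 - 8)/(14 - 21) ≡ 10/16 mod 23. 16⁻¹ ≡ 13 (mod 23), so λ ≡ 15.
  x = λ² - 21 - 14 = 225 - 35 ≡ 6; y = λ·(21 - 6) - 8 ≡ 10. → (6, 10)
4G: (6, 10) + (14, 18). λ = (18 - 10)/(14 - 6) ≡ 8/8 mod 23. 8⁻¹ ≡ 3 (mod 23), so λ ≡ 1.
  x = λ² - 6 - 14 = 1 - 20 ≡ 4; y = λ·(6 - 4) - 10 ≡ 15. → (4, 15)
5G: (4, 15) + (14, 18). λ = (18 - 15)/(14 - 4) ≡ 3/10 mod 23. 10⁻¹ ≡ 7 (mod 23), so λ ≡ 21.
  x = λ² - 4 - 14 = 441 - 18 ≡ 9; y = λ·(4 - 9) - 15 ≡ 18. → (9, 18)
6G: (9, 18) + (14, 18). λ = (18 - 18)/(14 - 9) ≡ 0/5 mod 23. 5⁻¹ ≡ 14 (mod 23), so λ ≡ 0.
  x = λ² - 9 - 14 = 0 - 23 ≡ 0; y = λ·(9 - 0) - 18 ≡ 5. → (0, 5)
7G: (0, 5) + (14, 18). λ = (18 - 5)/(14 - 0) ≡ 13/14 mod 23. 14⁻¹ ≡ 5 (mod 23), so λ ≡ 19.
  x = λ² - 0 - 14 = 361 - 14 ≡ 2; y = λ·(0 - 2) - 5 ≡ 3. → (2, 3)
8G: (2, 3) + (14, 18). λ = (18 - 3)/(14 - 2) ≡ 15/12 mod 23. 12⁻¹ ≡ 2 (mod 23), so λ ≡ 7.
  x = λ² - 2 - 14 = 49 - 16 ≡ 10; y = λ·(2 - 10) - 3 ≡ 10. → (10, 10)
9G: (10, 10) + (14, 18). λ = (18 - 10)/(14 - 10) ≡ 8/4 mod 23. 4⁻¹ ≡ 6 (mod 23), so λ ≡ 2.
  x = λ² - 10 - 14 = 4 - 24 ≡ 3; y = λ·(10 - 3) - 10 ≡ 4. → (3, 4)

(3, 4)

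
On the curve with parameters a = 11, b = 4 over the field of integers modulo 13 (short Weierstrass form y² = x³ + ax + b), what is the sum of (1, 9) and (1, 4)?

O

The two points share x = 1 and their y-coordinates satisfy 9 + 4 ≡ 0 (mod 13), so they are inverses. Their sum is O.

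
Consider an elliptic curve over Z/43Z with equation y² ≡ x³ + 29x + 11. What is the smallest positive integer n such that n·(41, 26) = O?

4

2P: tangent at (41, 26): λ = (3·41² + 29)/(2·26) ≡ 41/9. 9⁻¹ ≡ 24 (mod 43) since 9·24 = 216 ≡ 1, so λ ≡ 41·24 ≡ 38.
  x = λ² - 41 - 41 = 1444 - 82 ≡ 29; y = λ·(41 - 29) - 26 ≡ 0. → (29, 0)
3P: (29, 0) + (41, 26). λ = (26 - 0)/(41 - 29) ≡ 26/12 mod 43. 12⁻¹ ≡ 18 (mod 43) since 12·18 = 216 ≡ 1, so λ ≡ 38.
  x = λ² - 29 - 41 = 1444 - 70 ≡ 41; y = λ·(29 - 41) - 0 ≡ 17. → (41, 17)
4P: (41, 17) + (41, 26): same x and y₁ ≡ -y₂, so the sum is O.
4P = O, so the order is 4.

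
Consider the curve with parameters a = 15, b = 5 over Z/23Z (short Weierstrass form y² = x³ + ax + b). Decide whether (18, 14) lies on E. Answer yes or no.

y² = 14² ≡ 12; x³ + 15x + 5 = 6107 ≡ 12 (mod 23). 12 = 12.

yes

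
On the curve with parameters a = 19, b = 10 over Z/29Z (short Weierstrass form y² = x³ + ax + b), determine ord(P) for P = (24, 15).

2P: tangent at (24, 15): λ = (3·24² + 19)/(2·15) ≡ 7/1. 1⁻¹ ≡ 1 (mod 29) since 1·1 = 1 ≡ 1, so λ ≡ 7·1 ≡ 7.
  x = λ² - 24 - 24 = 49 - 48 ≡ 1; y = λ·(24 - 1) - 15 ≡ 1. → (1, 1)
3P: (1, 1) + (24, 15). λ = (15 - 1)/(24 - 1) ≡ 14/23 mod 29. 23⁻¹ ≡ 24 (mod 29), so λ ≡ 17.
  x = λ² - 1 - 24 = 289 - 25 ≡ 3; y = λ·(1 - 3) - 1 ≡ 23. → (3, 23)
4P: (3, 23) + (24, 15). λ = (15 - 23)/(24 - 3) ≡ 21/21 mod 29. 21⁻¹ ≡ 18 (mod 29), so λ ≡ 1.
  x = λ² - 3 - 24 = 1 - 27 ≡ 3; y = λ·(3 - 3) - 23 ≡ 6. → (3, 6)
5P: (3, 6) + (24, 15). λ = (15 - 6)/(24 - 3) ≡ 9/21 mod 29. 21⁻¹ ≡ 18 (mod 29), so λ ≡ 17.
  x = λ² - 3 - 24 = 289 - 27 ≡ 1; y = λ·(3 - 1) - 6 ≡ 28. → (1, 28)
6P: (1, 28) + (24, 15). λ = (15 - 28)/(24 - 1) ≡ 16/23 mod 29. 23⁻¹ ≡ 24 (mod 29) since 23·24 = 552 ≡ 1, so λ ≡ 7.
  x = λ² - 1 - 24 = 49 - 25 ≡ 24; y = λ·(1 - 24) - 28 ≡ 14. → (24, 14)
7P: (24, 14) + (24, 15): same x and y₁ ≡ -y₂, so the sum is ∞.
7P = ∞, so the order is 7.

7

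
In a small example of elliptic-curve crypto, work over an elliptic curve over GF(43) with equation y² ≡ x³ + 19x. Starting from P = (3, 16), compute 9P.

(26, 28)

Repeated addition: build up to 9P.
2P: tangent at (3, 16): λ = (3·3² + 19)/(2·16) ≡ 3/32. 32⁻¹ ≡ 39 (mod 43) since 32·39 = 1248 ≡ 1, so λ ≡ 3·39 ≡ 31.
  x = λ² - 3 - 3 = 961 - 6 ≡ 9; y = λ·(3 - 9) - 16 ≡ 13. → (9, 13)
3P: (9, 13) + (3, 16). λ = (16 - 13)/(3 - 9) ≡ 3/37 mod 43. 37⁻¹ ≡ 7 (mod 43), so λ ≡ 21.
  x = λ² - 9 - 3 = 441 - 12 ≡ 42; y = λ·(9 - 42) - 13 ≡ 25. → (42, 25)
4P: (42, 25) + (3, 16). λ = (16 - 25)/(3 - 42) ≡ 34/4 mod 43. 4⁻¹ ≡ 11 (mod 43) since 4·11 = 44 ≡ 1, so λ ≡ 30.
  x = λ² - 42 - 3 = 900 - 45 ≡ 38; y = λ·(42 - 38) - 25 ≡ 9. → (38, 9)
5P: (38, 9) + (3, 16). λ = (16 - 9)/(3 - 38) ≡ 7/8 mod 43. 8⁻¹ ≡ 27 (mod 43) since 8·27 = 216 ≡ 1, so λ ≡ 17.
  x = λ² - 38 - 3 = 289 - 41 ≡ 33; y = λ·(38 - 33) - 9 ≡ 33. → (33, 33)
6P: (33, 33) + (3, 16). λ = (16 - 33)/(3 - 33) ≡ 26/13 mod 43. 13⁻¹ ≡ 10 (mod 43), so λ ≡ 2.
  x = λ² - 33 - 3 = 4 - 36 ≡ 11; y = λ·(33 - 11) - 33 ≡ 11. → (11, 11)
7P: (11, 11) + (3, 16). λ = (16 - 11)/(3 - 11) ≡ 5/35 mod 43. 35⁻¹ ≡ 16 (mod 43), so λ ≡ 37.
  x = λ² - 11 - 3 = 1369 - 14 ≡ 22; y = λ·(11 - 22) - 11 ≡ 12. → (22, 12)
8P: (22, 12) + (3, 16). λ = (16 - 12)/(3 - 22) ≡ 4/24 mod 43. 24⁻¹ ≡ 9 (mod 43) since 24·9 = 216 ≡ 1, so λ ≡ 36.
  x = λ² - 22 - 3 = 1296 - 25 ≡ 24; y = λ·(22 - 24) - 12 ≡ 2. → (24, 2)
9P: (24, 2) + (3, 16). λ = (16 - 2)/(3 - 24) ≡ 14/22 mod 43. 22⁻¹ ≡ 2 (mod 43) since 22·2 = 44 ≡ 1, so λ ≡ 28.
  x = λ² - 24 - 3 = 784 - 27 ≡ 26; y = λ·(24 - 26) - 2 ≡ 28. → (26, 28)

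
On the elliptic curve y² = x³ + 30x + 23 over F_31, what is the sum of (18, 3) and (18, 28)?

The two points share x = 18 and their y-coordinates satisfy 3 + 28 ≡ 0 (mod 31), so they are inverses. Their sum is O.

O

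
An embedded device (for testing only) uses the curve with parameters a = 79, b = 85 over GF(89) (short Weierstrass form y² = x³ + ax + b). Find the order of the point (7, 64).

2P: tangent at (7, 64): λ = (3·7² + 79)/(2·64) ≡ 48/39. 39⁻¹ ≡ 16 (mod 89), so λ ≡ 48·16 ≡ 56.
  x = λ² - 7 - 7 = 3136 - 14 ≡ 7; y = λ·(7 - 7) - 64 ≡ 25. → (7, 25)
3P: (7, 25) + (7, 64): same x and y₁ ≡ -y₂, so the sum is O.
3P = O, so the order is 3.

3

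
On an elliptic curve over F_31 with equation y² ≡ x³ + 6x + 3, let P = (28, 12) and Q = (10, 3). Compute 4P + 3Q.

First 4P:
Repeated addition: build up to 4P.
2P: tangent at (28, 12): λ = (3·28² + 6)/(2·12) ≡ 2/24. 24⁻¹ ≡ 22 (mod 31) since 24·22 = 528 ≡ 1, so λ ≡ 2·22 ≡ 13.
  x = λ² - 28 - 28 = 169 - 56 ≡ 20; y = λ·(28 - 20) - 12 ≡ 30. → (20, 30)
3P: (20, 30) + (28, 12). λ = (12 - 30)/(28 - 20) ≡ 13/8 mod 31. 8⁻¹ ≡ 4 (mod 31), so λ ≡ 21.
  x = λ² - 20 - 28 = 441 - 48 ≡ 21; y = λ·(20 - 21) - 30 ≡ 11. → (21, 11)
4P: (21, 11) + (28, 12). λ = (12 - 11)/(28 - 21) ≡ 1/7 mod 31. 7⁻¹ ≡ 9 (mod 31), so λ ≡ 9.
  x = λ² - 21 - 28 = 81 - 49 ≡ 1; y = λ·(21 - 1) - 11 ≡ 14. → (1, 14)
4P = (1, 14).
Next 3Q:
Repeated addition: build up to 3Q.
2Q: tangent at (10, 3): λ = (3·10² + 6)/(2·3) ≡ 27/6. 6⁻¹ ≡ 26 (mod 31) since 6·26 = 156 ≡ 1, so λ ≡ 27·26 ≡ 20.
  x = λ² - 10 - 10 = 400 - 20 ≡ 8; y = λ·(10 - 8) - 3 ≡ 6. → (8, 6)
3Q: (8, 6) + (10, 3). λ = (3 - 6)/(10 - 8) ≡ 28/2 mod 31. 2⁻¹ ≡ 16 (mod 31), so λ ≡ 14.
  x = λ² - 8 - 10 = 196 - 18 ≡ 23; y = λ·(8 - 23) - 6 ≡ 1. → (23, 1)
3Q = (23, 1).
Finally 4P + 3Q:
(1, 14) + (23, 1). λ = (1 - 14)/(23 - 1) ≡ 18/22 mod 31. 22⁻¹ ≡ 24 (mod 31), so λ ≡ 29.
  x = λ² - 1 - 23 = 841 - 24 ≡ 11; y = λ·(1 - 11) - 14 ≡ 6. → (11, 6)

(11, 6)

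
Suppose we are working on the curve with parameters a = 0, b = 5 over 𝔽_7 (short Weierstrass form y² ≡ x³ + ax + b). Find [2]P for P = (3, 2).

(5, 2)

tangent at (3, 2): λ = (3·3² + 0)/(2·2) ≡ 6/4. 4⁻¹ ≡ 2 (mod 7), so λ ≡ 6·2 ≡ 5.
  x = λ² - 3 - 3 = 25 - 6 ≡ 5; y = λ·(3 - 5) - 2 ≡ 2. → (5, 2)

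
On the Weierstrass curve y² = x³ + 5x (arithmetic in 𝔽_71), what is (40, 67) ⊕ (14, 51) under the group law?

(22, 26)

(40, 67) + (14, 51). λ = (51 - 67)/(14 - 40) ≡ 55/45 mod 71. 45⁻¹ ≡ 30 (mod 71), so λ ≡ 17.
  x = λ² - 40 - 14 = 289 - 54 ≡ 22; y = λ·(40 - 22) - 67 ≡ 26. → (22, 26)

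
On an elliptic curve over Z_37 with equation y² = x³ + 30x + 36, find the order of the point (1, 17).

12

2P: tangent at (1, 17): λ = (3·1² + 30)/(2·17) ≡ 33/34. 34⁻¹ ≡ 12 (mod 37), so λ ≡ 33·12 ≡ 26.
  x = λ² - 1 - 1 = 676 - 2 ≡ 8; y = λ·(1 - 8) - 17 ≡ 23. → (8, 23)
3P: (8, 23) + (1, 17). λ = (17 - 23)/(1 - 8) ≡ 31/30 mod 37. 30⁻¹ ≡ 21 (mod 37) since 30·21 = 630 ≡ 1, so λ ≡ 22.
  x = λ² - 8 - 1 = 484 - 9 ≡ 31; y = λ·(8 - 31) - 23 ≡ 26. → (31, 26)
4P: (31, 26) + (1, 17). λ = (17 - 26)/(1 - 31) ≡ 28/7 mod 37. 7⁻¹ ≡ 16 (mod 37), so λ ≡ 4.
  x = λ² - 31 - 1 = 16 - 32 ≡ 21; y = λ·(31 - 21) - 26 ≡ 14. → (21, 14)
5P: (21, 14) + (1, 17). λ = (17 - 14)/(1 - 21) ≡ 3/17 mod 37. 17⁻¹ ≡ 24 (mod 37), so λ ≡ 35.
  x = λ² - 21 - 1 = 1225 - 22 ≡ 19; y = λ·(21 - 19) - 14 ≡ 19. → (19, 19)
6P: (19, 19) + (1, 17). λ = (17 - 19)/(1 - 19) ≡ 35/19 mod 37. 19⁻¹ ≡ 2 (mod 37) since 19·2 = 38 ≡ 1, so λ ≡ 33.
  x = λ² - 19 - 1 = 1089 - 20 ≡ 33; y = λ·(19 - 33) - 19 ≡ 0. → (33, 0)
7P: (33, 0) + (1, 17). λ = (17 - 0)/(1 - 33) ≡ 17/5 mod 37. 5⁻¹ ≡ 15 (mod 37), so λ ≡ 33.
  x = λ² - 33 - 1 = 1089 - 34 ≡ 19; y = λ·(33 - 19) - 0 ≡ 18. → (19, 18)
8P: (19, 18) + (1, 17). λ = (17 - 18)/(1 - 19) ≡ 36/19 mod 37. 19⁻¹ ≡ 2 (mod 37) since 19·2 = 38 ≡ 1, so λ ≡ 35.
  x = λ² - 19 - 1 = 1225 - 20 ≡ 21; y = λ·(19 - 21) - 18 ≡ 23. → (21, 23)
9P: (21, 23) + (1, 17). λ = (17 - 23)/(1 - 21) ≡ 31/17 mod 37. 17⁻¹ ≡ 24 (mod 37), so λ ≡ 4.
  x = λ² - 21 - 1 = 16 - 22 ≡ 31; y = λ·(21 - 31) - 23 ≡ 11. → (31, 11)
10P: (31, 11) + (1, 17). λ = (17 - 11)/(1 - 31) ≡ 6/7 mod 37. 7⁻¹ ≡ 16 (mod 37), so λ ≡ 22.
  x = λ² - 31 - 1 = 484 - 32 ≡ 8; y = λ·(31 - 8) - 11 ≡ 14. → (8, 14)
11P: (8, 14) + (1, 17). λ = (17 - 14)/(1 - 8) ≡ 3/30 mod 37. 30⁻¹ ≡ 21 (mod 37), so λ ≡ 26.
  x = λ² - 8 - 1 = 676 - 9 ≡ 1; y = λ·(8 - 1) - 14 ≡ 20. → (1, 20)
12P: (1, 20) + (1, 17): same x and y₁ ≡ -y₂, so the sum is the point at infinity.
12P = the point at infinity, so the order is 12.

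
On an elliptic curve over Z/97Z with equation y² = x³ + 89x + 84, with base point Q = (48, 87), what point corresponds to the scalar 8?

Repeated addition: build up to 8Q.
2Q: tangent at (48, 87): λ = (3·48² + 89)/(2·87) ≡ 17/77. 77⁻¹ ≡ 63 (mod 97), so λ ≡ 17·63 ≡ 4.
  x = λ² - 48 - 48 = 16 - 96 ≡ 17; y = λ·(48 - 17) - 87 ≡ 37. → (17, 37)
3Q: (17, 37) + (48, 87). λ = (87 - 37)/(48 - 17) ≡ 50/31 mod 97. 31⁻¹ ≡ 72 (mod 97) since 31·72 = 2232 ≡ 1, so λ ≡ 11.
  x = λ² - 17 - 48 = 121 - 65 ≡ 56; y = λ·(17 - 56) - 37 ≡ 19. → (56, 19)
4Q: (56, 19) + (48, 87). λ = (87 - 19)/(48 - 56) ≡ 68/89 mod 97. 89⁻¹ ≡ 12 (mod 97) since 89·12 = 1068 ≡ 1, so λ ≡ 40.
  x = λ² - 56 - 48 = 1600 - 104 ≡ 41; y = λ·(56 - 41) - 19 ≡ 96. → (41, 96)
5Q: (41, 96) + (48, 87). λ = (87 - 96)/(48 - 41) ≡ 88/7 mod 97. 7⁻¹ ≡ 14 (mod 97) since 7·14 = 98 ≡ 1, so λ ≡ 68.
  x = λ² - 41 - 48 = 4624 - 89 ≡ 73; y = λ·(41 - 73) - 96 ≡ 56. → (73, 56)
6Q: (73, 56) + (48, 87). λ = (87 - 56)/(48 - 73) ≡ 31/72 mod 97. 72⁻¹ ≡ 31 (mod 97), so λ ≡ 88.
  x = λ² - 73 - 48 = 7744 - 121 ≡ 57; y = λ·(73 - 57) - 56 ≡ 91. → (57, 91)
7Q: (57, 91) + (48, 87). λ = (87 - 91)/(48 - 57) ≡ 93/88 mod 97. 88⁻¹ ≡ 43 (mod 97) since 88·43 = 3784 ≡ 1, so λ ≡ 22.
  x = λ² - 57 - 48 = 484 - 105 ≡ 88; y = λ·(57 - 88) - 91 ≡ 3. → (88, 3)
8Q: (88, 3) + (48, 87). λ = (87 - 3)/(48 - 88) ≡ 84/57 mod 97. 57⁻¹ ≡ 80 (mod 97) since 57·80 = 4560 ≡ 1, so λ ≡ 27.
  x = λ² - 88 - 48 = 729 - 136 ≡ 11; y = λ·(88 - 11) - 3 ≡ 39. → (11, 39)

(11, 39)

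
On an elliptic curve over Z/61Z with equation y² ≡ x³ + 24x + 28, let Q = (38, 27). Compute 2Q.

(60, 8)

tangent at (38, 27): λ = (3·38² + 24)/(2·27) ≡ 25/54. 54⁻¹ ≡ 26 (mod 61), so λ ≡ 25·26 ≡ 40.
  x = λ² - 38 - 38 = 1600 - 76 ≡ 60; y = λ·(38 - 60) - 27 ≡ 8. → (60, 8)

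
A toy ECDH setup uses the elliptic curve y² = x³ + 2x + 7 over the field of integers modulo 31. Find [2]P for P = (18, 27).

(2, 9)

tangent at (18, 27): λ = (3·18² + 2)/(2·27) ≡ 13/23. 23⁻¹ ≡ 27 (mod 31) since 23·27 = 621 ≡ 1, so λ ≡ 13·27 ≡ 10.
  x = λ² - 18 - 18 = 100 - 36 ≡ 2; y = λ·(18 - 2) - 27 ≡ 9. → (2, 9)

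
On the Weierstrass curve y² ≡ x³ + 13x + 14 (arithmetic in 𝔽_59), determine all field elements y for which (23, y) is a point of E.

none

x³ + 13x + 14 = 12480 ≡ 31 (mod 59).
31 is a non-residue mod 59; no y exists.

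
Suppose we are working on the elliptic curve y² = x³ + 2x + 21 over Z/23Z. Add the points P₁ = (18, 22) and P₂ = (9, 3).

(18, 22) + (9, 3). λ = (3 - 22)/(9 - 18) ≡ 4/14 mod 23. 14⁻¹ ≡ 5 (mod 23) since 14·5 = 70 ≡ 1, so λ ≡ 20.
  x = λ² - 18 - 9 = 400 - 27 ≡ 5; y = λ·(18 - 5) - 22 ≡ 8. → (5, 8)

(5, 8)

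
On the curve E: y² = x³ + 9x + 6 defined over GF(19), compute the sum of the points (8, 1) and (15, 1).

(8, 1) + (15, 1). λ = (1 - 1)/(15 - 8) ≡ 0/7 mod 19. 7⁻¹ ≡ 11 (mod 19), so λ ≡ 0.
  x = λ² - 8 - 15 = 0 - 23 ≡ 15; y = λ·(8 - 15) - 1 ≡ 18. → (15, 18)

(15, 18)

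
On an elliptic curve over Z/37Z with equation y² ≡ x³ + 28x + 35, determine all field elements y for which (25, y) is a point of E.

none

x³ + 28x + 35 = 16360 ≡ 6 (mod 37).
6 is a non-residue mod 37; no y exists.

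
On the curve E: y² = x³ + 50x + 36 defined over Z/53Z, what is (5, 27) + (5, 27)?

(33, 24)

tangent at (5, 27): λ = (3·5² + 50)/(2·27) ≡ 19/1. 1⁻¹ ≡ 1 (mod 53) since 1·1 = 1 ≡ 1, so λ ≡ 19·1 ≡ 19.
  x = λ² - 5 - 5 = 361 - 10 ≡ 33; y = λ·(5 - 33) - 27 ≡ 24. → (33, 24)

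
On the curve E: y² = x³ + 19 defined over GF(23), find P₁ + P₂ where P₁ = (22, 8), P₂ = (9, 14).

(22, 8) + (9, 14). λ = (14 - 8)/(9 - 22) ≡ 6/10 mod 23. 10⁻¹ ≡ 7 (mod 23), so λ ≡ 19.
  x = λ² - 22 - 9 = 361 - 31 ≡ 8; y = λ·(22 - 8) - 8 ≡ 5. → (8, 5)

(8, 5)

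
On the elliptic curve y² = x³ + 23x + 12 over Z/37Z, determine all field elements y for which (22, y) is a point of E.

x³ + 23x + 12 = 11166 ≡ 29 (mod 37).
29 is a non-residue mod 37; no y exists.

none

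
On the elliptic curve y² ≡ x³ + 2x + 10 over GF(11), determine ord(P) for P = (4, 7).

8

2P: tangent at (4, 7): λ = (3·4² + 2)/(2·7) ≡ 6/3. 3⁻¹ ≡ 4 (mod 11) since 3·4 = 12 ≡ 1, so λ ≡ 6·4 ≡ 2.
  x = λ² - 4 - 4 = 4 - 8 ≡ 7; y = λ·(4 - 7) - 7 ≡ 9. → (7, 9)
3P: (7, 9) + (4, 7). λ = (7 - 9)/(4 - 7) ≡ 9/8 mod 11. 8⁻¹ ≡ 7 (mod 11) since 8·7 = 56 ≡ 1, so λ ≡ 8.
  x = λ² - 7 - 4 = 64 - 11 ≡ 9; y = λ·(7 - 9) - 9 ≡ 8. → (9, 8)
4P: (9, 8) + (4, 7). λ = (7 - 8)/(4 - 9) ≡ 10/6 mod 11. 6⁻¹ ≡ 2 (mod 11) since 6·2 = 12 ≡ 1, so λ ≡ 9.
  x = λ² - 9 - 4 = 81 - 13 ≡ 2; y = λ·(9 - 2) - 8 ≡ 0. → (2, 0)
5P: (2, 0) + (4, 7). λ = (7 - 0)/(4 - 2) ≡ 7/2 mod 11. 2⁻¹ ≡ 6 (mod 11) since 2·6 = 12 ≡ 1, so λ ≡ 9.
  x = λ² - 2 - 4 = 81 - 6 ≡ 9; y = λ·(2 - 9) - 0 ≡ 3. → (9, 3)
6P: (9, 3) + (4, 7). λ = (7 - 3)/(4 - 9) ≡ 4/6 mod 11. 6⁻¹ ≡ 2 (mod 11), so λ ≡ 8.
  x = λ² - 9 - 4 = 64 - 13 ≡ 7; y = λ·(9 - 7) - 3 ≡ 2. → (7, 2)
7P: (7, 2) + (4, 7). λ = (7 - 2)/(4 - 7) ≡ 5/8 mod 11. 8⁻¹ ≡ 7 (mod 11), so λ ≡ 2.
  x = λ² - 7 - 4 = 4 - 11 ≡ 4; y = λ·(7 - 4) - 2 ≡ 4. → (4, 4)
8P: (4, 4) + (4, 7): same x and y₁ ≡ -y₂, so the sum is O.
8P = O, so the order is 8.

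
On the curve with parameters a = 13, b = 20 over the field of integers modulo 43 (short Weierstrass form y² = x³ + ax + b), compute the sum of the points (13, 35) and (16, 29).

(18, 18)

(13, 35) + (16, 29). λ = (29 - 35)/(16 - 13) ≡ 37/3 mod 43. 3⁻¹ ≡ 29 (mod 43) since 3·29 = 87 ≡ 1, so λ ≡ 41.
  x = λ² - 13 - 16 = 1681 - 29 ≡ 18; y = λ·(13 - 18) - 35 ≡ 18. → (18, 18)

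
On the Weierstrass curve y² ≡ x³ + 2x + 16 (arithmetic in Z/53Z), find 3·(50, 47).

Write P = (50, 47).
Repeated addition: build up to 3P.
2P: tangent at (50, 47): λ = (3·50² + 2)/(2·47) ≡ 29/41. 41⁻¹ ≡ 22 (mod 53) since 41·22 = 902 ≡ 1, so λ ≡ 29·22 ≡ 2.
  x = λ² - 50 - 50 = 4 - 100 ≡ 10; y = λ·(50 - 10) - 47 ≡ 33. → (10, 33)
3P: (10, 33) + (50, 47). λ = (47 - 33)/(50 - 10) ≡ 14/40 mod 53. 40⁻¹ ≡ 4 (mod 53) since 40·4 = 160 ≡ 1, so λ ≡ 3.
  x = λ² - 10 - 50 = 9 - 60 ≡ 2; y = λ·(10 - 2) - 33 ≡ 44. → (2, 44)

(2, 44)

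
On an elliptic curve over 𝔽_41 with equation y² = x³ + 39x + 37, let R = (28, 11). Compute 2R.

tangent at (28, 11): λ = (3·28² + 39)/(2·11) ≡ 13/22. 22⁻¹ ≡ 28 (mod 41), so λ ≡ 13·28 ≡ 36.
  x = λ² - 28 - 28 = 1296 - 56 ≡ 10; y = λ·(28 - 10) - 11 ≡ 22. → (10, 22)

(10, 22)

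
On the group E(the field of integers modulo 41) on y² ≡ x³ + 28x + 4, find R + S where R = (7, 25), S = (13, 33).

(0, 39)

(7, 25) + (13, 33). λ = (33 - 25)/(13 - 7) ≡ 8/6 mod 41. 6⁻¹ ≡ 7 (mod 41) since 6·7 = 42 ≡ 1, so λ ≡ 15.
  x = λ² - 7 - 13 = 225 - 20 ≡ 0; y = λ·(7 - 0) - 25 ≡ 39. → (0, 39)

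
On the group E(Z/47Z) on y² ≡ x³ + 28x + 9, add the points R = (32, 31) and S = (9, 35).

(23, 41)

(32, 31) + (9, 35). λ = (35 - 31)/(9 - 32) ≡ 4/24 mod 47. 24⁻¹ ≡ 2 (mod 47), so λ ≡ 8.
  x = λ² - 32 - 9 = 64 - 41 ≡ 23; y = λ·(32 - 23) - 31 ≡ 41. → (23, 41)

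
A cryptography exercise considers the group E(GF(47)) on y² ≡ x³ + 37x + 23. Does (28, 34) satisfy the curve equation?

y² = 34² ≡ 28; x³ + 37x + 23 = 23011 ≡ 28 (mod 47). 28 = 28.

yes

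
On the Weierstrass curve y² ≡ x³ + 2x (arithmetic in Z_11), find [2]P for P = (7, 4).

(1, 6)

tangent at (7, 4): λ = (3·7² + 2)/(2·4) ≡ 6/8. 8⁻¹ ≡ 7 (mod 11) since 8·7 = 56 ≡ 1, so λ ≡ 6·7 ≡ 9.
  x = λ² - 7 - 7 = 81 - 14 ≡ 1; y = λ·(7 - 1) - 4 ≡ 6. → (1, 6)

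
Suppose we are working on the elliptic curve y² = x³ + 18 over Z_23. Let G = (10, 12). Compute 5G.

Repeated addition: build up to 5G.
2G: tangent at (10, 12): λ = (3·10² + 0)/(2·12) ≡ 1/1. 1⁻¹ ≡ 1 (mod 23), so λ ≡ 1·1 ≡ 1.
  x = λ² - 10 - 10 = 1 - 20 ≡ 4; y = λ·(10 - 4) - 12 ≡ 17. → (4, 17)
3G: (4, 17) + (10, 12). λ = (12 - 17)/(10 - 4) ≡ 18/6 mod 23. 6⁻¹ ≡ 4 (mod 23), so λ ≡ 3.
  x = λ² - 4 - 10 = 9 - 14 ≡ 18; y = λ·(4 - 18) - 17 ≡ 10. → (18, 10)
4G: (18, 10) + (10, 12). λ = (12 - 10)/(10 - 18) ≡ 2/15 mod 23. 15⁻¹ ≡ 20 (mod 23), so λ ≡ 17.
  x = λ² - 18 - 10 = 289 - 28 ≡ 8; y = λ·(18 - 8) - 10 ≡ 22. → (8, 22)
5G: (8, 22) + (10, 12). λ = (12 - 22)/(10 - 8) ≡ 13/2 mod 23. 2⁻¹ ≡ 12 (mod 23) since 2·12 = 24 ≡ 1, so λ ≡ 18.
  x = λ² - 8 - 10 = 324 - 18 ≡ 7; y = λ·(8 - 7) - 22 ≡ 19. → (7, 19)

(7, 19)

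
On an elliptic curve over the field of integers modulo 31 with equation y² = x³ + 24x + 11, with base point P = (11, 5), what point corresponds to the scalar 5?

Repeated addition: build up to 5P.
2P: tangent at (11, 5): λ = (3·11² + 24)/(2·5) ≡ 15/10. 10⁻¹ ≡ 28 (mod 31), so λ ≡ 15·28 ≡ 17.
  x = λ² - 11 - 11 = 289 - 22 ≡ 19; y = λ·(11 - 19) - 5 ≡ 14. → (19, 14)
3P: (19, 14) + (11, 5). λ = (5 - 14)/(11 - 19) ≡ 22/23 mod 31. 23⁻¹ ≡ 27 (mod 31), so λ ≡ 5.
  x = λ² - 19 - 11 = 25 - 30 ≡ 26; y = λ·(19 - 26) - 14 ≡ 13. → (26, 13)
4P: (26, 13) + (11, 5). λ = (5 - 13)/(11 - 26) ≡ 23/16 mod 31. 16⁻¹ ≡ 2 (mod 31), so λ ≡ 15.
  x = λ² - 26 - 11 = 225 - 37 ≡ 2; y = λ·(26 - 2) - 13 ≡ 6. → (2, 6)
5P: (2, 6) + (11, 5). λ = (5 - 6)/(11 - 2) ≡ 30/9 mod 31. 9⁻¹ ≡ 7 (mod 31) since 9·7 = 63 ≡ 1, so λ ≡ 24.
  x = λ² - 2 - 11 = 576 - 13 ≡ 5; y = λ·(2 - 5) - 6 ≡ 15. → (5, 15)

(5, 15)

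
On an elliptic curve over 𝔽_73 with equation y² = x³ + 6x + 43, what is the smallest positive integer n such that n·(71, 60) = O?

3

2P: tangent at (71, 60): λ = (3·71² + 6)/(2·60) ≡ 18/47. 47⁻¹ ≡ 14 (mod 73), so λ ≡ 18·14 ≡ 33.
  x = λ² - 71 - 71 = 1089 - 142 ≡ 71; y = λ·(71 - 71) - 60 ≡ 13. → (71, 13)
3P: (71, 13) + (71, 60): same x and y₁ ≡ -y₂, so the sum is O.
3P = O, so the order is 3.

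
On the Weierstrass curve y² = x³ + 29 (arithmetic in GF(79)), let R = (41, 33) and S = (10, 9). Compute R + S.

(48, 10)

(41, 33) + (10, 9). λ = (9 - 33)/(10 - 41) ≡ 55/48 mod 79. 48⁻¹ ≡ 28 (mod 79), so λ ≡ 39.
  x = λ² - 41 - 10 = 1521 - 51 ≡ 48; y = λ·(41 - 48) - 33 ≡ 10. → (48, 10)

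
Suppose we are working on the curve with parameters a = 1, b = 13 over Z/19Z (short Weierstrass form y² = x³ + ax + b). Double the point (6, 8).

(14, 4)

tangent at (6, 8): λ = (3·6² + 1)/(2·8) ≡ 14/16. 16⁻¹ ≡ 6 (mod 19), so λ ≡ 14·6 ≡ 8.
  x = λ² - 6 - 6 = 64 - 12 ≡ 14; y = λ·(6 - 14) - 8 ≡ 4. → (14, 4)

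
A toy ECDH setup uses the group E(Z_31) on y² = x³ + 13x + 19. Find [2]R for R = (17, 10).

tangent at (17, 10): λ = (3·17² + 13)/(2·10) ≡ 12/20. 20⁻¹ ≡ 14 (mod 31) since 20·14 = 280 ≡ 1, so λ ≡ 12·14 ≡ 13.
  x = λ² - 17 - 17 = 169 - 34 ≡ 11; y = λ·(17 - 11) - 10 ≡ 6. → (11, 6)

(11, 6)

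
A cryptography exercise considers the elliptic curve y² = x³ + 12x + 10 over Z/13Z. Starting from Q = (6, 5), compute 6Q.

(2, 9)

Repeated addition: build up to 6Q.
2Q: tangent at (6, 5): λ = (3·6² + 12)/(2·5) ≡ 3/10. 10⁻¹ ≡ 4 (mod 13) since 10·4 = 40 ≡ 1, so λ ≡ 3·4 ≡ 12.
  x = λ² - 6 - 6 = 144 - 12 ≡ 2; y = λ·(6 - 2) - 5 ≡ 4. → (2, 4)
3Q: (2, 4) + (6, 5). λ = (5 - 4)/(6 - 2) ≡ 1/4 mod 13. 4⁻¹ ≡ 10 (mod 13), so λ ≡ 10.
  x = λ² - 2 - 6 = 100 - 8 ≡ 1; y = λ·(2 - 1) - 4 ≡ 6. → (1, 6)
4Q: (1, 6) + (6, 5). λ = (5 - 6)/(6 - 1) ≡ 12/5 mod 13. 5⁻¹ ≡ 8 (mod 13) since 5·8 = 40 ≡ 1, so λ ≡ 5.
  x = λ² - 1 - 6 = 25 - 7 ≡ 5; y = λ·(1 - 5) - 6 ≡ 0. → (5, 0)
5Q: (5, 0) + (6, 5). λ = (5 - 0)/(6 - 5) ≡ 5/1 mod 13. 1⁻¹ ≡ 1 (mod 13), so λ ≡ 5.
  x = λ² - 5 - 6 = 25 - 11 ≡ 1; y = λ·(5 - 1) - 0 ≡ 7. → (1, 7)
6Q: (1, 7) + (6, 5). λ = (5 - 7)/(6 - 1) ≡ 11/5 mod 13. 5⁻¹ ≡ 8 (mod 13), so λ ≡ 10.
  x = λ² - 1 - 6 = 100 - 7 ≡ 2; y = λ·(1 - 2) - 7 ≡ 9. → (2, 9)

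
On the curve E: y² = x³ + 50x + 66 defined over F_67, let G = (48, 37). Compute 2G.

(36, 58)

tangent at (48, 37): λ = (3·48² + 50)/(2·37) ≡ 61/7. 7⁻¹ ≡ 48 (mod 67), so λ ≡ 61·48 ≡ 47.
  x = λ² - 48 - 48 = 2209 - 96 ≡ 36; y = λ·(48 - 36) - 37 ≡ 58. → (36, 58)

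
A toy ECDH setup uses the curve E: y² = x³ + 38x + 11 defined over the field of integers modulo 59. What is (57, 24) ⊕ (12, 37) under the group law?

(2, 6)

(57, 24) + (12, 37). λ = (37 - 24)/(12 - 57) ≡ 13/14 mod 59. 14⁻¹ ≡ 38 (mod 59) since 14·38 = 532 ≡ 1, so λ ≡ 22.
  x = λ² - 57 - 12 = 484 - 69 ≡ 2; y = λ·(57 - 2) - 24 ≡ 6. → (2, 6)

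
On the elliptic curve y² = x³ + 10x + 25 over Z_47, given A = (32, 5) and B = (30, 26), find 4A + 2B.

First 4A:
Repeated addition: build up to 4A.
2A: tangent at (32, 5): λ = (3·32² + 10)/(2·5) ≡ 27/10. 10⁻¹ ≡ 33 (mod 47) since 10·33 = 330 ≡ 1, so λ ≡ 27·33 ≡ 45.
  x = λ² - 32 - 32 = 2025 - 64 ≡ 34; y = λ·(32 - 34) - 5 ≡ 46. → (34, 46)
3A: (34, 46) + (32, 5). λ = (5 - 46)/(32 - 34) ≡ 6/45 mod 47. 45⁻¹ ≡ 23 (mod 47), so λ ≡ 44.
  x = λ² - 34 - 32 = 1936 - 66 ≡ 37; y = λ·(34 - 37) - 46 ≡ 10. → (37, 10)
4A: (37, 10) + (32, 5). λ = (5 - 10)/(32 - 37) ≡ 42/42 mod 47. 42⁻¹ ≡ 28 (mod 47), so λ ≡ 1.
  x = λ² - 37 - 32 = 1 - 69 ≡ 26; y = λ·(37 - 26) - 10 ≡ 1. → (26, 1)
4A = (26, 1).
Next 2B:
Repeated addition: build up to 2B.
2B: tangent at (30, 26): λ = (3·30² + 10)/(2·26) ≡ 31/5. 5⁻¹ ≡ 19 (mod 47) since 5·19 = 95 ≡ 1, so λ ≡ 31·19 ≡ 25.
  x = λ² - 30 - 30 = 625 - 60 ≡ 1; y = λ·(30 - 1) - 26 ≡ 41. → (1, 41)
2B = (1, 41).
Finally 4A + 2B:
(26, 1) + (1, 41). λ = (41 - 1)/(1 - 26) ≡ 40/22 mod 47. 22⁻¹ ≡ 15 (mod 47) since 22·15 = 330 ≡ 1, so λ ≡ 36.
  x = λ² - 26 - 1 = 1296 - 27 ≡ 0; y = λ·(26 - 0) - 1 ≡ 42. → (0, 42)

(0, 42)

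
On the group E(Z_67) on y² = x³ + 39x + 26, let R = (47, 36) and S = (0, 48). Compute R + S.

(47, 36) + (0, 48). λ = (48 - 36)/(0 - 47) ≡ 12/20 mod 67. 20⁻¹ ≡ 57 (mod 67), so λ ≡ 14.
  x = λ² - 47 - 0 = 196 - 47 ≡ 15; y = λ·(47 - 15) - 36 ≡ 10. → (15, 10)

(15, 10)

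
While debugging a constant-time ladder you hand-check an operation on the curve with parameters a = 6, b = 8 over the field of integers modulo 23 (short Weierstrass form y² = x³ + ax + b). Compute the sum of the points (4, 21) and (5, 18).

(4, 21) + (5, 18). λ = (18 - 21)/(5 - 4) ≡ 20/1 mod 23. 1⁻¹ ≡ 1 (mod 23) since 1·1 = 1 ≡ 1, so λ ≡ 20.
  x = λ² - 4 - 5 = 400 - 9 ≡ 0; y = λ·(4 - 0) - 21 ≡ 13. → (0, 13)

(0, 13)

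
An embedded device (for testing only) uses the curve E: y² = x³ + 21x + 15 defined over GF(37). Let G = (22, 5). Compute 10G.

Repeated addition: build up to 10G.
2G: tangent at (22, 5): λ = (3·22² + 21)/(2·5) ≡ 30/10. 10⁻¹ ≡ 26 (mod 37), so λ ≡ 30·26 ≡ 3.
  x = λ² - 22 - 22 = 9 - 44 ≡ 2; y = λ·(22 - 2) - 5 ≡ 18. → (2, 18)
3G: (2, 18) + (22, 5). λ = (5 - 18)/(22 - 2) ≡ 24/20 mod 37. 20⁻¹ ≡ 13 (mod 37), so λ ≡ 16.
  x = λ² - 2 - 22 = 256 - 24 ≡ 10; y = λ·(2 - 10) - 18 ≡ 2. → (10, 2)
4G: (10, 2) + (22, 5). λ = (5 - 2)/(22 - 10) ≡ 3/12 mod 37. 12⁻¹ ≡ 34 (mod 37) since 12·34 = 408 ≡ 1, so λ ≡ 28.
  x = λ² - 10 - 22 = 784 - 32 ≡ 12; y = λ·(10 - 12) - 2 ≡ 16. → (12, 16)
5G: (12, 16) + (22, 5). λ = (5 - 16)/(22 - 12) ≡ 26/10 mod 37. 10⁻¹ ≡ 26 (mod 37), so λ ≡ 10.
  x = λ² - 12 - 22 = 100 - 34 ≡ 29; y = λ·(12 - 29) - 16 ≡ 36. → (29, 36)
6G: (29, 36) + (22, 5). λ = (5 - 36)/(22 - 29) ≡ 6/30 mod 37. 30⁻¹ ≡ 21 (mod 37), so λ ≡ 15.
  x = λ² - 29 - 22 = 225 - 51 ≡ 26; y = λ·(29 - 26) - 36 ≡ 9. → (26, 9)
7G: (26, 9) + (22, 5). λ = (5 - 9)/(22 - 26) ≡ 33/33 mod 37. 33⁻¹ ≡ 9 (mod 37) since 33·9 = 297 ≡ 1, so λ ≡ 1.
  x = λ² - 26 - 22 = 1 - 48 ≡ 27; y = λ·(26 - 27) - 9 ≡ 27. → (27, 27)
8G: (27, 27) + (22, 5). λ = (5 - 27)/(22 - 27) ≡ 15/32 mod 37. 32⁻¹ ≡ 22 (mod 37), so λ ≡ 34.
  x = λ² - 27 - 22 = 1156 - 49 ≡ 34; y = λ·(27 - 34) - 27 ≡ 31. → (34, 31)
9G: (34, 31) + (22, 5). λ = (5 - 31)/(22 - 34) ≡ 11/25 mod 37. 25⁻¹ ≡ 3 (mod 37), so λ ≡ 33.
  x = λ² - 34 - 22 = 1089 - 56 ≡ 34; y = λ·(34 - 34) - 31 ≡ 6. → (34, 6)
10G: (34, 6) + (22, 5). λ = (5 - 6)/(22 - 34) ≡ 36/25 mod 37. 25⁻¹ ≡ 3 (mod 37), so λ ≡ 34.
  x = λ² - 34 - 22 = 1156 - 56 ≡ 27; y = λ·(34 - 27) - 6 ≡ 10. → (27, 10)

(27, 10)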